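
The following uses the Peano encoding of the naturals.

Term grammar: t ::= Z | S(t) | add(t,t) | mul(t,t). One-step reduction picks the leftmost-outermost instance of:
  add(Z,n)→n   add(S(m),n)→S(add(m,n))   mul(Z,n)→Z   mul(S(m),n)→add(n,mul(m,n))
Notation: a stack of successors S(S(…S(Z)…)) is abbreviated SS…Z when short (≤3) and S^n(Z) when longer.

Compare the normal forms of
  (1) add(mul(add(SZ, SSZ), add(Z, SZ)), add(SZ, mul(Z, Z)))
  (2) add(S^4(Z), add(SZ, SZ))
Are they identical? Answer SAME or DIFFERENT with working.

Term A:
  start: add(mul(add(SZ, SSZ), add(Z, SZ)), add(SZ, mul(Z, Z)))
  step 1: add(mul(S(add(Z, SSZ)), add(Z, SZ)), add(SZ, mul(Z, Z)))
  step 2: add(add(add(Z, SZ), mul(add(Z, SSZ), add(Z, SZ))), add(SZ, mul(Z, Z)))
  step 3: add(add(SZ, mul(add(Z, SSZ), add(Z, SZ))), add(SZ, mul(Z, Z)))
  step 4: add(S(add(Z, mul(add(Z, SSZ), add(Z, SZ)))), add(SZ, mul(Z, Z)))
  step 5: S(add(add(Z, mul(add(Z, SSZ), add(Z, SZ))), add(SZ, mul(Z, Z))))
  step 6: S(add(mul(add(Z, SSZ), add(Z, SZ)), add(SZ, mul(Z, Z))))
  step 7: S(add(mul(SSZ, add(Z, SZ)), add(SZ, mul(Z, Z))))
  step 8: S(add(add(add(Z, SZ), mul(SZ, add(Z, SZ))), add(SZ, mul(Z, Z))))
  step 9: S(add(add(SZ, mul(SZ, add(Z, SZ))), add(SZ, mul(Z, Z))))
  step 10: S(add(S(add(Z, mul(SZ, add(Z, SZ)))), add(SZ, mul(Z, Z))))
  step 11: S(S(add(add(Z, mul(SZ, add(Z, SZ))), add(SZ, mul(Z, Z)))))
  step 12: S(S(add(mul(SZ, add(Z, SZ)), add(SZ, mul(Z, Z)))))
  step 13: S(S(add(add(add(Z, SZ), mul(Z, add(Z, SZ))), add(SZ, mul(Z, Z)))))
  step 14: S(S(add(add(SZ, mul(Z, add(Z, SZ))), add(SZ, mul(Z, Z)))))
  step 15: S(S(add(S(add(Z, mul(Z, add(Z, SZ)))), add(SZ, mul(Z, Z)))))
  step 16: S(S(S(add(add(Z, mul(Z, add(Z, SZ))), add(SZ, mul(Z, Z))))))
  step 17: S(S(S(add(mul(Z, add(Z, SZ)), add(SZ, mul(Z, Z))))))
  step 18: S(S(S(add(Z, add(SZ, mul(Z, Z))))))
  step 19: S(S(S(add(SZ, mul(Z, Z)))))
  step 20: S(S(S(S(add(Z, mul(Z, Z))))))
  step 21: S(S(S(S(mul(Z, Z)))))
  step 22: S^4(Z)

Term B:
  start: add(S^4(Z), add(SZ, SZ))
  step 1: S(add(SSSZ, add(SZ, SZ)))
  step 2: S(S(add(SSZ, add(SZ, SZ))))
  step 3: S(S(S(add(SZ, add(SZ, SZ)))))
  step 4: S(S(S(S(add(Z, add(SZ, SZ))))))
  step 5: S(S(S(S(add(SZ, SZ)))))
  step 6: S(S(S(S(S(add(Z, SZ))))))
  step 7: S^6(Z)

Answer: DIFFERENT — A ⇓ S^4(Z), B ⇓ S^6(Z)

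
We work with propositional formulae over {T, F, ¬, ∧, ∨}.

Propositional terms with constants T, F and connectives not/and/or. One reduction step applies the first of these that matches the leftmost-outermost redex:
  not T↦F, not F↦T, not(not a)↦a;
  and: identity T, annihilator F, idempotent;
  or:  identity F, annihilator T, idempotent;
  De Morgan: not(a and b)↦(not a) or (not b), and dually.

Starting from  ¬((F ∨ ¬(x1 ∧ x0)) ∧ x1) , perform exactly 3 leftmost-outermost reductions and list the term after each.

Answer: after 3 steps: (T ∧ ¬¬(x1 ∧ x0)) ∨ ¬x1

Reduction:
  start: ¬((F ∨ ¬(x1 ∧ x0)) ∧ x1)
  →1  ¬(F ∨ ¬(x1 ∧ x0)) ∨ ¬x1
  →2  (¬F ∧ ¬¬(x1 ∧ x0)) ∨ ¬x1
  →3  (T ∧ ¬¬(x1 ∧ x0)) ∨ ¬x1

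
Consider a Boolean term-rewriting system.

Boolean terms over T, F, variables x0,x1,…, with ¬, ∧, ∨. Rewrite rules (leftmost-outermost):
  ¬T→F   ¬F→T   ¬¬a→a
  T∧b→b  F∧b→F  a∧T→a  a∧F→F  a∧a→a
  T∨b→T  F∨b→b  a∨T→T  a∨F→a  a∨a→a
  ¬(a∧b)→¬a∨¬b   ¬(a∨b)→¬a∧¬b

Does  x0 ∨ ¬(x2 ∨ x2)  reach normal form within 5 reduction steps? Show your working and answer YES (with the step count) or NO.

Answer: YES — reaches normal form x0 ∨ ¬x2 in 2 ≤ 5 steps

Reduction:
  start: x0 ∨ ¬(x2 ∨ x2)
  →1  x0 ∨ (¬x2 ∧ ¬x2)
  →2  x0 ∨ ¬x2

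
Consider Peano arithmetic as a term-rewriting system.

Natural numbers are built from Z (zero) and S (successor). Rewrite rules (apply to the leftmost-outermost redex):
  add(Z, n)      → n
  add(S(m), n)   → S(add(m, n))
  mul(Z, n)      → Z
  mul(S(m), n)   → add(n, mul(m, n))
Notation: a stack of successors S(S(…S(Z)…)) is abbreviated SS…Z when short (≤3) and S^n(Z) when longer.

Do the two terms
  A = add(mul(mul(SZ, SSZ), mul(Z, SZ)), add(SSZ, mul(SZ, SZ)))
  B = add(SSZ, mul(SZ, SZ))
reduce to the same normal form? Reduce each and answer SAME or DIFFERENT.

Answer: SAME — A ⇓ SSSZ, B ⇓ SSSZ

Derivation:
Term A:
  start: add(mul(mul(SZ, SSZ), mul(Z, SZ)), add(SSZ, mul(SZ, SZ)))
  →1  add(mul(add(SSZ, mul(Z, SSZ)), mul(Z, SZ)), add(SSZ, mul(SZ, SZ)))
  →2  add(mul(S(add(SZ, mul(Z, SSZ))), mul(Z, SZ)), add(SSZ, mul(SZ, SZ)))
  →3  add(add(mul(Z, SZ), mul(add(SZ, mul(Z, SSZ)), mul(Z, SZ))), add(SSZ, mul(SZ, SZ)))
  →4  add(add(Z, mul(add(SZ, mul(Z, SSZ)), mul(Z, SZ))), add(SSZ, mul(SZ, SZ)))
  →5  add(mul(add(SZ, mul(Z, SSZ)), mul(Z, SZ)), add(SSZ, mul(SZ, SZ)))
  →6  add(mul(S(add(Z, mul(Z, SSZ))), mul(Z, SZ)), add(SSZ, mul(SZ, SZ)))
  →7  add(add(mul(Z, SZ), mul(add(Z, mul(Z, SSZ)), mul(Z, SZ))), add(SSZ, mul(SZ, SZ)))
  →8  add(add(Z, mul(add(Z, mul(Z, SSZ)), mul(Z, SZ))), add(SSZ, mul(SZ, SZ)))
  →9  add(mul(add(Z, mul(Z, SSZ)), mul(Z, SZ)), add(SSZ, mul(SZ, SZ)))
  →10  add(mul(mul(Z, SSZ), mul(Z, SZ)), add(SSZ, mul(SZ, SZ)))
  →11  add(mul(Z, mul(Z, SZ)), add(SSZ, mul(SZ, SZ)))
  →12  add(Z, add(SSZ, mul(SZ, SZ)))
  →13  add(SSZ, mul(SZ, SZ))
  →14  S(add(SZ, mul(SZ, SZ)))
  →15  S(S(add(Z, mul(SZ, SZ))))
  →16  S(S(mul(SZ, SZ)))
  →17  S(S(add(SZ, mul(Z, SZ))))
  →18  S(S(S(add(Z, mul(Z, SZ)))))
  →19  S(S(S(mul(Z, SZ))))
  →20  SSSZ

Term B:
  start: add(SSZ, mul(SZ, SZ))
  →1  S(add(SZ, mul(SZ, SZ)))
  →2  S(S(add(Z, mul(SZ, SZ))))
  →3  S(S(mul(SZ, SZ)))
  →4  S(S(add(SZ, mul(Z, SZ))))
  →5  S(S(S(add(Z, mul(Z, SZ)))))
  →6  S(S(S(mul(Z, SZ))))
  →7  SSSZ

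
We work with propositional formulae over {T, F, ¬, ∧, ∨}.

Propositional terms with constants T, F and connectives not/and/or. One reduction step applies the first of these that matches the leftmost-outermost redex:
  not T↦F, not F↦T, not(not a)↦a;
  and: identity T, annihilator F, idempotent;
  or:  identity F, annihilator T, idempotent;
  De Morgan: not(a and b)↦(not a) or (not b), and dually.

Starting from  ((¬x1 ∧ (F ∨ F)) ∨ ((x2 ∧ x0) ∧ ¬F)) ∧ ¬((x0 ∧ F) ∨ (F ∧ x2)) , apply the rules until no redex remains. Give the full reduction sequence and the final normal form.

Answer: normal form = x2 ∧ x0  (in 14 steps)

Derivation:
  start: ((¬x1 ∧ (F ∨ F)) ∨ ((x2 ∧ x0) ∧ ¬F)) ∧ ¬((x0 ∧ F) ∨ (F ∧ x2))
  step 1: ((¬x1 ∧ F) ∨ ((x2 ∧ x0) ∧ ¬F)) ∧ ¬((x0 ∧ F) ∨ (F ∧ x2))
  step 2: (F ∨ ((x2 ∧ x0) ∧ ¬F)) ∧ ¬((x0 ∧ F) ∨ (F ∧ x2))
  step 3: ((x2 ∧ x0) ∧ ¬F) ∧ ¬((x0 ∧ F) ∨ (F ∧ x2))
  step 4: ((x2 ∧ x0) ∧ T) ∧ ¬((x0 ∧ F) ∨ (F ∧ x2))
  step 5: (x2 ∧ x0) ∧ ¬((x0 ∧ F) ∨ (F ∧ x2))
  step 6: (x2 ∧ x0) ∧ (¬(x0 ∧ F) ∧ ¬(F ∧ x2))
  step 7: (x2 ∧ x0) ∧ ((¬x0 ∨ ¬F) ∧ ¬(F ∧ x2))
  step 8: (x2 ∧ x0) ∧ ((¬x0 ∨ T) ∧ ¬(F ∧ x2))
  step 9: (x2 ∧ x0) ∧ (T ∧ ¬(F ∧ x2))
  step 10: (x2 ∧ x0) ∧ ¬(F ∧ x2)
  step 11: (x2 ∧ x0) ∧ (¬F ∨ ¬x2)
  step 12: (x2 ∧ x0) ∧ (T ∨ ¬x2)
  step 13: (x2 ∧ x0) ∧ T
  step 14: x2 ∧ x0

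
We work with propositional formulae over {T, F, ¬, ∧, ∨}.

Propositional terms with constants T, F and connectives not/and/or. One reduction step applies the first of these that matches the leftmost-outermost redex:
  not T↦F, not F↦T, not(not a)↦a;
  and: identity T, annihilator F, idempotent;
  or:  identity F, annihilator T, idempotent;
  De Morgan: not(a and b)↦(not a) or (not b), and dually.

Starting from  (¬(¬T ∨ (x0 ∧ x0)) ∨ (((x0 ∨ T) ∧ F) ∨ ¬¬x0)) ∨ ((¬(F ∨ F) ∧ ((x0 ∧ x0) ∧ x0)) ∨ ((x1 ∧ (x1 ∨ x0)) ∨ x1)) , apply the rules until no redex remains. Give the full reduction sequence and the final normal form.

  start: (¬(¬T ∨ (x0 ∧ x0)) ∨ (((x0 ∨ T) ∧ F) ∨ ¬¬x0)) ∨ ((¬(F ∨ F) ∧ ((x0 ∧ x0) ∧ x0)) ∨ ((x1 ∧ (x1 ∨ x0)) ∨ x1))
  →1  ((¬¬T ∧ ¬(x0 ∧ x0)) ∨ (((x0 ∨ T) ∧ F) ∨ ¬¬x0)) ∨ ((¬(F ∨ F) ∧ ((x0 ∧ x0) ∧ x0)) ∨ ((x1 ∧ (x1 ∨ x0)) ∨ x1))
  →2  ((T ∧ ¬(x0 ∧ x0)) ∨ (((x0 ∨ T) ∧ F) ∨ ¬¬x0)) ∨ ((¬(F ∨ F) ∧ ((x0 ∧ x0) ∧ x0)) ∨ ((x1 ∧ (x1 ∨ x0)) ∨ x1))
  →3  (¬(x0 ∧ x0) ∨ (((x0 ∨ T) ∧ F) ∨ ¬¬x0)) ∨ ((¬(F ∨ F) ∧ ((x0 ∧ x0) ∧ x0)) ∨ ((x1 ∧ (x1 ∨ x0)) ∨ x1))
  →4  ((¬x0 ∨ ¬x0) ∨ (((x0 ∨ T) ∧ F) ∨ ¬¬x0)) ∨ ((¬(F ∨ F) ∧ ((x0 ∧ x0) ∧ x0)) ∨ ((x1 ∧ (x1 ∨ x0)) ∨ x1))
  →5  (¬x0 ∨ (((x0 ∨ T) ∧ F) ∨ ¬¬x0)) ∨ ((¬(F ∨ F) ∧ ((x0 ∧ x0) ∧ x0)) ∨ ((x1 ∧ (x1 ∨ x0)) ∨ x1))
  →6  (¬x0 ∨ (F ∨ ¬¬x0)) ∨ ((¬(F ∨ F) ∧ ((x0 ∧ x0) ∧ x0)) ∨ ((x1 ∧ (x1 ∨ x0)) ∨ x1))
  →7  (¬x0 ∨ ¬¬x0) ∨ ((¬(F ∨ F) ∧ ((x0 ∧ x0) ∧ x0)) ∨ ((x1 ∧ (x1 ∨ x0)) ∨ x1))
  →8  (¬x0 ∨ x0) ∨ ((¬(F ∨ F) ∧ ((x0 ∧ x0) ∧ x0)) ∨ ((x1 ∧ (x1 ∨ x0)) ∨ x1))
  →9  (¬x0 ∨ x0) ∨ (((¬F ∧ ¬F) ∧ ((x0 ∧ x0) ∧ x0)) ∨ ((x1 ∧ (x1 ∨ x0)) ∨ x1))
  →10  (¬x0 ∨ x0) ∨ ((¬F ∧ ((x0 ∧ x0) ∧ x0)) ∨ ((x1 ∧ (x1 ∨ x0)) ∨ x1))
  →11  (¬x0 ∨ x0) ∨ ((T ∧ ((x0 ∧ x0) ∧ x0)) ∨ ((x1 ∧ (x1 ∨ x0)) ∨ x1))
  →12  (¬x0 ∨ x0) ∨ (((x0 ∧ x0) ∧ x0) ∨ ((x1 ∧ (x1 ∨ x0)) ∨ x1))
  →13  (¬x0 ∨ x0) ∨ ((x0 ∧ x0) ∨ ((x1 ∧ (x1 ∨ x0)) ∨ x1))
  →14  (¬x0 ∨ x0) ∨ (x0 ∨ ((x1 ∧ (x1 ∨ x0)) ∨ x1))

Answer: normal form = (¬x0 ∨ x0) ∨ (x0 ∨ ((x1 ∧ (x1 ∨ x0)) ∨ x1))  (in 14 steps)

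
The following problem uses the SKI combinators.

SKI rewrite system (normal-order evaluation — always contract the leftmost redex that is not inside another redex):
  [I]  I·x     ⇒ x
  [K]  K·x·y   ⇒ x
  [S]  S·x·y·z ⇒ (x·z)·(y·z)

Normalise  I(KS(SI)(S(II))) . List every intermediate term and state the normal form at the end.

  start: I(KS(SI)(S(II)))
  →1  KS(SI)(S(II))
  →2  S(S(II))
  →3  S(SI)

Answer: normal form = S(SI)  (in 3 steps)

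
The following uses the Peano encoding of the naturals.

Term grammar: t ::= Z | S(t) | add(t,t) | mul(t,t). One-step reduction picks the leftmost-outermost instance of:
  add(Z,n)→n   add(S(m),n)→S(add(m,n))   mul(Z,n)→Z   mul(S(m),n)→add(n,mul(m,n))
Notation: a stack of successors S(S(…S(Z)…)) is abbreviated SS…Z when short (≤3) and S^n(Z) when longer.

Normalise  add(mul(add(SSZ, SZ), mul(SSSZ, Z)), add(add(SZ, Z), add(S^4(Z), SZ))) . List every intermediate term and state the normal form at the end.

  start: add(mul(add(SSZ, SZ), mul(SSSZ, Z)), add(add(SZ, Z), add(S^4(Z), SZ)))
  →1  add(mul(S(add(SZ, SZ)), mul(SSSZ, Z)), add(add(SZ, Z), add(S^4(Z), SZ)))
  →2  add(add(mul(SSSZ, Z), mul(add(SZ, SZ), mul(SSSZ, Z))), add(add(SZ, Z), add(S^4(Z), SZ)))
  →3  add(add(add(Z, mul(SSZ, Z)), mul(add(SZ, SZ), mul(SSSZ, Z))), add(add(SZ, Z), add(S^4(Z), SZ)))
  →4  add(add(mul(SSZ, Z), mul(add(SZ, SZ), mul(SSSZ, Z))), add(add(SZ, Z), add(S^4(Z), SZ)))
  →5  add(add(add(Z, mul(SZ, Z)), mul(add(SZ, SZ), mul(SSSZ, Z))), add(add(SZ, Z), add(S^4(Z), SZ)))
  →6  add(add(mul(SZ, Z), mul(add(SZ, SZ), mul(SSSZ, Z))), add(add(SZ, Z), add(S^4(Z), SZ)))
  →7  add(add(add(Z, mul(Z, Z)), mul(add(SZ, SZ), mul(SSSZ, Z))), add(add(SZ, Z), add(S^4(Z), SZ)))
  →8  add(add(mul(Z, Z), mul(add(SZ, SZ), mul(SSSZ, Z))), add(add(SZ, Z), add(S^4(Z), SZ)))
  →9  add(add(Z, mul(add(SZ, SZ), mul(SSSZ, Z))), add(add(SZ, Z), add(S^4(Z), SZ)))
  →10  add(mul(add(SZ, SZ), mul(SSSZ, Z)), add(add(SZ, Z), add(S^4(Z), SZ)))
  →11  add(mul(S(add(Z, SZ)), mul(SSSZ, Z)), add(add(SZ, Z), add(S^4(Z), SZ)))
  →12  add(add(mul(SSSZ, Z), mul(add(Z, SZ), mul(SSSZ, Z))), add(add(SZ, Z), add(S^4(Z), SZ)))
  →13  add(add(add(Z, mul(SSZ, Z)), mul(add(Z, SZ), mul(SSSZ, Z))), add(add(SZ, Z), add(S^4(Z), SZ)))
  →14  add(add(mul(SSZ, Z), mul(add(Z, SZ), mul(SSSZ, Z))), add(add(SZ, Z), add(S^4(Z), SZ)))
  →15  add(add(add(Z, mul(SZ, Z)), mul(add(Z, SZ), mul(SSSZ, Z))), add(add(SZ, Z), add(S^4(Z), SZ)))
  →16  add(add(mul(SZ, Z), mul(add(Z, SZ), mul(SSSZ, Z))), add(add(SZ, Z), add(S^4(Z), SZ)))
  →17  add(add(add(Z, mul(Z, Z)), mul(add(Z, SZ), mul(SSSZ, Z))), add(add(SZ, Z), add(S^4(Z), SZ)))
  →18  add(add(mul(Z, Z), mul(add(Z, SZ), mul(SSSZ, Z))), add(add(SZ, Z), add(S^4(Z), SZ)))
  →19  add(add(Z, mul(add(Z, SZ), mul(SSSZ, Z))), add(add(SZ, Z), add(S^4(Z), SZ)))
  →20  add(mul(add(Z, SZ), mul(SSSZ, Z)), add(add(SZ, Z), add(S^4(Z), SZ)))
  →21  add(mul(SZ, mul(SSSZ, Z)), add(add(SZ, Z), add(S^4(Z), SZ)))
  →22  add(add(mul(SSSZ, Z), mul(Z, mul(SSSZ, Z))), add(add(SZ, Z), add(S^4(Z), SZ)))
  →23  add(add(add(Z, mul(SSZ, Z)), mul(Z, mul(SSSZ, Z))), add(add(SZ, Z), add(S^4(Z), SZ)))
  →24  add(add(mul(SSZ, Z), mul(Z, mul(SSSZ, Z))), add(add(SZ, Z), add(S^4(Z), SZ)))
  →25  add(add(add(Z, mul(SZ, Z)), mul(Z, mul(SSSZ, Z))), add(add(SZ, Z), add(S^4(Z), SZ)))
  →26  add(add(mul(SZ, Z), mul(Z, mul(SSSZ, Z))), add(add(SZ, Z), add(S^4(Z), SZ)))
  →27  add(add(add(Z, mul(Z, Z)), mul(Z, mul(SSSZ, Z))), add(add(SZ, Z), add(S^4(Z), SZ)))
  →28  add(add(mul(Z, Z), mul(Z, mul(SSSZ, Z))), add(add(SZ, Z), add(S^4(Z), SZ)))
  →29  add(add(Z, mul(Z, mul(SSSZ, Z))), add(add(SZ, Z), add(S^4(Z), SZ)))
  →30  add(mul(Z, mul(SSSZ, Z)), add(add(SZ, Z), add(S^4(Z), SZ)))
  →31  add(Z, add(add(SZ, Z), add(S^4(Z), SZ)))
  →32  add(add(SZ, Z), add(S^4(Z), SZ))
  →33  add(S(add(Z, Z)), add(S^4(Z), SZ))
  →34  S(add(add(Z, Z), add(S^4(Z), SZ)))
  →35  S(add(Z, add(S^4(Z), SZ)))
  →36  S(add(S^4(Z), SZ))
  →37  S(S(add(SSSZ, SZ)))
  →38  S(S(S(add(SSZ, SZ))))
  →39  S(S(S(S(add(SZ, SZ)))))
  →40  S(S(S(S(S(add(Z, SZ))))))
  →41  S^6(Z)

Answer: normal form = S^6(Z)  (in 41 steps)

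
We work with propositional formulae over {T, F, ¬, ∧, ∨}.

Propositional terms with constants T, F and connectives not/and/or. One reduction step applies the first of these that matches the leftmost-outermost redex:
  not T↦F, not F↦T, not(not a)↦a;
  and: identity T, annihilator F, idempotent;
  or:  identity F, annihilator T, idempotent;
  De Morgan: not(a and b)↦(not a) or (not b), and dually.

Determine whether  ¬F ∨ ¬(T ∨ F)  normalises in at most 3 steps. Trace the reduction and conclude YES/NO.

Answer: YES — reaches normal form T in 2 ≤ 3 steps

Derivation:
  start: ¬F ∨ ¬(T ∨ F)
  step 1: T ∨ ¬(T ∨ F)
  step 2: T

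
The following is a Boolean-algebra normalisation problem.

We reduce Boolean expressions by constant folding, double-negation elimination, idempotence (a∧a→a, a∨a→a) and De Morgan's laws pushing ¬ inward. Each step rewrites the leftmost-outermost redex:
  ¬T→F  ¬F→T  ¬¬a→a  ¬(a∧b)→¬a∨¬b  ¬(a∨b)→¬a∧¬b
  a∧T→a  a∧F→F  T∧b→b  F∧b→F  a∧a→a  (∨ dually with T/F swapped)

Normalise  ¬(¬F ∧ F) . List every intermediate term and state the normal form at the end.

Answer: normal form = T  (in 4 steps)

Working:
  start: ¬(¬F ∧ F)
  [1] ¬¬F ∨ ¬F
  [2] F ∨ ¬F
  [3] ¬F
  [4] T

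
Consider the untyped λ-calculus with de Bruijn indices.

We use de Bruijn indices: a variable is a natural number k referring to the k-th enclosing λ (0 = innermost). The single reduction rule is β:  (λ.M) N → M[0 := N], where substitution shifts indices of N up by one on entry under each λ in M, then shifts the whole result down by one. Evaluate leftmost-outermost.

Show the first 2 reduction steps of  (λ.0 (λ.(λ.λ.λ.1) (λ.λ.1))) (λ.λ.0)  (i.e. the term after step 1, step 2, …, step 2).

Answer: after 2 steps: λ.0

Working:
  start: (λ.0 (λ.(λ.λ.λ.1) (λ.λ.1))) (λ.λ.0)
  step 1: (λ.λ.0) (λ.(λ.λ.λ.1) (λ.λ.1))
  step 2: λ.0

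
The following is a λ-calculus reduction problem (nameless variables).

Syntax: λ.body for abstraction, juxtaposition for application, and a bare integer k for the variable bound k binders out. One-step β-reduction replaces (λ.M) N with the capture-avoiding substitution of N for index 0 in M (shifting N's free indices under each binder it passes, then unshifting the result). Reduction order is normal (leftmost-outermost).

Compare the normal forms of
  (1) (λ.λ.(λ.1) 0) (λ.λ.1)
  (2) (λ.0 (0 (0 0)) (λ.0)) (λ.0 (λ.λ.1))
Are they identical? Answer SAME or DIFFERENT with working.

Term A:
  start: (λ.λ.(λ.1) 0) (λ.λ.1)
  step 1: λ.(λ.1) 0
  step 2: λ.0

Term B:
  start: (λ.0 (0 (0 0)) (λ.0)) (λ.0 (λ.λ.1))
  step 1: (λ.0 (λ.λ.1)) ((λ.0 (λ.λ.1)) ((λ.0 (λ.λ.1)) (λ.0 (λ.λ.1)))) (λ.0)
  step 2: (λ.0 (λ.λ.1)) ((λ.0 (λ.λ.1)) (λ.0 (λ.λ.1))) (λ.λ.1) (λ.0)
  step 3: (λ.0 (λ.λ.1)) (λ.0 (λ.λ.1)) (λ.λ.1) (λ.λ.1) (λ.0)
  step 4: (λ.0 (λ.λ.1)) (λ.λ.1) (λ.λ.1) (λ.λ.1) (λ.0)
  step 5: (λ.λ.1) (λ.λ.1) (λ.λ.1) (λ.λ.1) (λ.0)
  step 6: (λ.λ.λ.1) (λ.λ.1) (λ.λ.1) (λ.0)
  step 7: (λ.λ.1) (λ.λ.1) (λ.0)
  step 8: (λ.λ.λ.1) (λ.0)
  step 9: λ.λ.1

Answer: DIFFERENT — A ⇓ λ.0, B ⇓ λ.λ.1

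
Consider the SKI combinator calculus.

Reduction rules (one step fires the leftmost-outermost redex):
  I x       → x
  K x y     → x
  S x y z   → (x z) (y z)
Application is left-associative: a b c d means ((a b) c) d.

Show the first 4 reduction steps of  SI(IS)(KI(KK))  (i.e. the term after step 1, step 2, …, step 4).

Answer: after 4 steps: IS(KI(KK))

Reduction:
  start: SI(IS)(KI(KK))
  [1] I(KI(KK))(IS(KI(KK)))
  [2] KI(KK)(IS(KI(KK)))
  [3] I(IS(KI(KK)))
  [4] IS(KI(KK))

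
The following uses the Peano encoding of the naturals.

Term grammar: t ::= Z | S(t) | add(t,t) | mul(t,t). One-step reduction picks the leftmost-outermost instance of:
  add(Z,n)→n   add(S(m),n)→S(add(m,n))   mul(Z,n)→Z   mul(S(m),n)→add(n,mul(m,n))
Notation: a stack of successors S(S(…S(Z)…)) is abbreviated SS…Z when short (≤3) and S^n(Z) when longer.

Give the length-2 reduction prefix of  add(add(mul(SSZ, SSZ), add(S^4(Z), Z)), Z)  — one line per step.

  start: add(add(mul(SSZ, SSZ), add(S^4(Z), Z)), Z)
  step 1: add(add(add(SSZ, mul(SZ, SSZ)), add(S^4(Z), Z)), Z)
  step 2: add(add(S(add(SZ, mul(SZ, SSZ))), add(S^4(Z), Z)), Z)

Answer: after 2 steps: add(add(S(add(SZ, mul(SZ, SSZ))), add(S^4(Z), Z)), Z)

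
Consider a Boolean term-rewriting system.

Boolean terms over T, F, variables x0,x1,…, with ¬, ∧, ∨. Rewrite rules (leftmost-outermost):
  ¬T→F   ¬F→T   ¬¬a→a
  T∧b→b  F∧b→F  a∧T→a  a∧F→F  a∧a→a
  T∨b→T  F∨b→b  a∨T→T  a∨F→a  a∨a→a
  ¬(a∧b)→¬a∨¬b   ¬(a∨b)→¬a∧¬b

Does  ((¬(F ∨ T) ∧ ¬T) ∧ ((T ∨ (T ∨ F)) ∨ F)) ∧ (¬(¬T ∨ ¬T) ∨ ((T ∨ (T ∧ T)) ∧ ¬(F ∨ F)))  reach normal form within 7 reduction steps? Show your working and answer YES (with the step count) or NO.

Answer: YES — reaches normal form F in 7 ≤ 7 steps

Working:
  start: ((¬(F ∨ T) ∧ ¬T) ∧ ((T ∨ (T ∨ F)) ∨ F)) ∧ (¬(¬T ∨ ¬T) ∨ ((T ∨ (T ∧ T)) ∧ ¬(F ∨ F)))
  step 1: (((¬F ∧ ¬T) ∧ ¬T) ∧ ((T ∨ (T ∨ F)) ∨ F)) ∧ (¬(¬T ∨ ¬T) ∨ ((T ∨ (T ∧ T)) ∧ ¬(F ∨ F)))
  step 2: (((T ∧ ¬T) ∧ ¬T) ∧ ((T ∨ (T ∨ F)) ∨ F)) ∧ (¬(¬T ∨ ¬T) ∨ ((T ∨ (T ∧ T)) ∧ ¬(F ∨ F)))
  step 3: ((¬T ∧ ¬T) ∧ ((T ∨ (T ∨ F)) ∨ F)) ∧ (¬(¬T ∨ ¬T) ∨ ((T ∨ (T ∧ T)) ∧ ¬(F ∨ F)))
  step 4: (¬T ∧ ((T ∨ (T ∨ F)) ∨ F)) ∧ (¬(¬T ∨ ¬T) ∨ ((T ∨ (T ∧ T)) ∧ ¬(F ∨ F)))
  step 5: (F ∧ ((T ∨ (T ∨ F)) ∨ F)) ∧ (¬(¬T ∨ ¬T) ∨ ((T ∨ (T ∧ T)) ∧ ¬(F ∨ F)))
  step 6: F ∧ (¬(¬T ∨ ¬T) ∨ ((T ∨ (T ∧ T)) ∧ ¬(F ∨ F)))
  step 7: F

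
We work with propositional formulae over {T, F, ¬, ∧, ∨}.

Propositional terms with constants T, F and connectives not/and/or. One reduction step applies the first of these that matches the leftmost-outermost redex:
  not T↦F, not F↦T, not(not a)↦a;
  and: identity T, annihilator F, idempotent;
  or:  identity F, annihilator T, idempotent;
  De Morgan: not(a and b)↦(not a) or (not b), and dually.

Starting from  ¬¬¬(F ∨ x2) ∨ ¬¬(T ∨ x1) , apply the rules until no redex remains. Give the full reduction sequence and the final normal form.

Answer: normal form = T  (in 7 steps)

Working:
  start: ¬¬¬(F ∨ x2) ∨ ¬¬(T ∨ x1)
  [1] ¬(F ∨ x2) ∨ ¬¬(T ∨ x1)
  [2] (¬F ∧ ¬x2) ∨ ¬¬(T ∨ x1)
  [3] (T ∧ ¬x2) ∨ ¬¬(T ∨ x1)
  [4] ¬x2 ∨ ¬¬(T ∨ x1)
  [5] ¬x2 ∨ (T ∨ x1)
  [6] ¬x2 ∨ T
  [7] T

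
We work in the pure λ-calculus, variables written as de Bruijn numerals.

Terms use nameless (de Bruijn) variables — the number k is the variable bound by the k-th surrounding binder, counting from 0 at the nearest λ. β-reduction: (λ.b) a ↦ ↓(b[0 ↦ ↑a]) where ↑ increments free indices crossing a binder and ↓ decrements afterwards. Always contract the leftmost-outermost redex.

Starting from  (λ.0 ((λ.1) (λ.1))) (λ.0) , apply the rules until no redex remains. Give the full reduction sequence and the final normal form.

  start: (λ.0 ((λ.1) (λ.1))) (λ.0)
  →1  (λ.0) ((λ.λ.0) (λ.λ.0))
  →2  (λ.λ.0) (λ.λ.0)
  →3  λ.0

Answer: normal form = λ.0  (in 3 steps)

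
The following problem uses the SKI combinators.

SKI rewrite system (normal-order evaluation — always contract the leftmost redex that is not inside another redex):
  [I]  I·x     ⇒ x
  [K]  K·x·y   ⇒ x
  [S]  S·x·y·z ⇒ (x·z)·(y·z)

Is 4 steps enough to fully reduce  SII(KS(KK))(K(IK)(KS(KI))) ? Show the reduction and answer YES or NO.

Answer: NO — after 4 steps the term is S(KS(KK))(K(IK)(KS(KI))), not yet normal

Working:
  start: SII(KS(KK))(K(IK)(KS(KI)))
  [1] I(KS(KK))(I(KS(KK)))(K(IK)(KS(KI)))
  [2] KS(KK)(I(KS(KK)))(K(IK)(KS(KI)))
  [3] S(I(KS(KK)))(K(IK)(KS(KI)))
  [4] S(KS(KK))(K(IK)(KS(KI)))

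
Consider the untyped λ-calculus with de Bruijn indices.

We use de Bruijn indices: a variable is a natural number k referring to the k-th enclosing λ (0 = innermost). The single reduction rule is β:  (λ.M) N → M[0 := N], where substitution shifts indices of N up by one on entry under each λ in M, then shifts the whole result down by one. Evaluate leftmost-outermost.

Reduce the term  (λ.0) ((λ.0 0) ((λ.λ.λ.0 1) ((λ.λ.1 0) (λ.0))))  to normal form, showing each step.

  start: (λ.0) ((λ.0 0) ((λ.λ.λ.0 1) ((λ.λ.1 0) (λ.0))))
  step 1: (λ.0 0) ((λ.λ.λ.0 1) ((λ.λ.1 0) (λ.0)))
  step 2: (λ.λ.λ.0 1) ((λ.λ.1 0) (λ.0)) ((λ.λ.λ.0 1) ((λ.λ.1 0) (λ.0)))
  step 3: (λ.λ.0 1) ((λ.λ.λ.0 1) ((λ.λ.1 0) (λ.0)))
  step 4: λ.0 ((λ.λ.λ.0 1) ((λ.λ.1 0) (λ.0)))
  step 5: λ.0 (λ.λ.0 1)

Answer: normal form = λ.0 (λ.λ.0 1)  (in 5 steps)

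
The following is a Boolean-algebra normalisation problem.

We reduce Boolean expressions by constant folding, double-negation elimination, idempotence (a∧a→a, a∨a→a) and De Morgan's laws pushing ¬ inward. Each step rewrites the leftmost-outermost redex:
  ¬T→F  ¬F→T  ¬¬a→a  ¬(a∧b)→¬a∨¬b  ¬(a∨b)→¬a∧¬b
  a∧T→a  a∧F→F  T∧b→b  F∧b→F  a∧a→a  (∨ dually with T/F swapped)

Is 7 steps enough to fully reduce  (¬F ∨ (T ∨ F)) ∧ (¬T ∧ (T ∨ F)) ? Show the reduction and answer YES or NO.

  start: (¬F ∨ (T ∨ F)) ∧ (¬T ∧ (T ∨ F))
  step 1: (T ∨ (T ∨ F)) ∧ (¬T ∧ (T ∨ F))
  step 2: T ∧ (¬T ∧ (T ∨ F))
  step 3: ¬T ∧ (T ∨ F)
  step 4: F ∧ (T ∨ F)
  step 5: F

Answer: YES — reaches normal form F in 5 ≤ 7 steps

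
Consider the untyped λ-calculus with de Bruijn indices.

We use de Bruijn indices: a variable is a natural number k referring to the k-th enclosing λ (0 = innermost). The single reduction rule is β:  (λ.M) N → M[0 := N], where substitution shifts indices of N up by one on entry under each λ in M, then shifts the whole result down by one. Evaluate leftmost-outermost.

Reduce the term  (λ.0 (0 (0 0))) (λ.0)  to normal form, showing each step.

Answer: normal form = λ.0  (in 4 steps)

Derivation:
  start: (λ.0 (0 (0 0))) (λ.0)
  step 1: (λ.0) ((λ.0) ((λ.0) (λ.0)))
  step 2: (λ.0) ((λ.0) (λ.0))
  step 3: (λ.0) (λ.0)
  step 4: λ.0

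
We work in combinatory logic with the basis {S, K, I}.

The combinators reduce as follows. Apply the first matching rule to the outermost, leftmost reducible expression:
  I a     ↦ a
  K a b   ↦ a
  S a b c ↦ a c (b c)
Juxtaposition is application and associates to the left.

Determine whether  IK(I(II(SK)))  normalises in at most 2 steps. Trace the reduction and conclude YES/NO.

  start: IK(I(II(SK)))
  step 1: K(I(II(SK)))
  step 2: K(II(SK))

Answer: NO — after 2 steps the term is K(II(SK)), not yet normal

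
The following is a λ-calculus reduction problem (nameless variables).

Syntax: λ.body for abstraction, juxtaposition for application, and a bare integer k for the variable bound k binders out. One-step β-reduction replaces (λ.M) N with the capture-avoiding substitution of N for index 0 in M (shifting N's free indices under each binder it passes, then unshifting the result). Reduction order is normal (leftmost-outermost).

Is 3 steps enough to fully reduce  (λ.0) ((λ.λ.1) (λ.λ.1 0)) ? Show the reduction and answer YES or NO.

  start: (λ.0) ((λ.λ.1) (λ.λ.1 0))
  →1  (λ.λ.1) (λ.λ.1 0)
  →2  λ.λ.λ.1 0

Answer: YES — reaches normal form λ.λ.λ.1 0 in 2 ≤ 3 steps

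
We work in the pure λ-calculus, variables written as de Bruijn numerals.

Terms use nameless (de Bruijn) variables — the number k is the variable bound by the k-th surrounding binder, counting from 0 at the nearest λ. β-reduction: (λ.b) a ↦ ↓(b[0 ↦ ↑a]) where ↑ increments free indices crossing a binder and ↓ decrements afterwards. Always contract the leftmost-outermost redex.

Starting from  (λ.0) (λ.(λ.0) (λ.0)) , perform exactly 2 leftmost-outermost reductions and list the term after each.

  start: (λ.0) (λ.(λ.0) (λ.0))
  [1] λ.(λ.0) (λ.0)
  [2] λ.λ.0

Answer: after 2 steps: λ.λ.0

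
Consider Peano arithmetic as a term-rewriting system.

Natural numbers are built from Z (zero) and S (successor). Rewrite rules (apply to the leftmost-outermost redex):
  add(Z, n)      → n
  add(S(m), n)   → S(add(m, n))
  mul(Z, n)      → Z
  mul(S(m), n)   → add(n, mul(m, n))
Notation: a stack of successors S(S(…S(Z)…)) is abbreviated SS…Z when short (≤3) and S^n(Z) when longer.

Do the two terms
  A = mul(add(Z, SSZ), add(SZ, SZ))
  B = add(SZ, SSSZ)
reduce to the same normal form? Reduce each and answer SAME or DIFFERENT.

Answer: SAME — A ⇓ S^4(Z), B ⇓ S^4(Z)

Derivation:
Term A:
  start: mul(add(Z, SSZ), add(SZ, SZ))
  step 1: mul(SSZ, add(SZ, SZ))
  step 2: add(add(SZ, SZ), mul(SZ, add(SZ, SZ)))
  step 3: add(S(add(Z, SZ)), mul(SZ, add(SZ, SZ)))
  step 4: S(add(add(Z, SZ), mul(SZ, add(SZ, SZ))))
  step 5: S(add(SZ, mul(SZ, add(SZ, SZ))))
  step 6: S(S(add(Z, mul(SZ, add(SZ, SZ)))))
  step 7: S(S(mul(SZ, add(SZ, SZ))))
  step 8: S(S(add(add(SZ, SZ), mul(Z, add(SZ, SZ)))))
  step 9: S(S(add(S(add(Z, SZ)), mul(Z, add(SZ, SZ)))))
  step 10: S(S(S(add(add(Z, SZ), mul(Z, add(SZ, SZ))))))
  step 11: S(S(S(add(SZ, mul(Z, add(SZ, SZ))))))
  step 12: S(S(S(S(add(Z, mul(Z, add(SZ, SZ)))))))
  step 13: S(S(S(S(mul(Z, add(SZ, SZ))))))
  step 14: S^4(Z)

Term B:
  start: add(SZ, SSSZ)
  step 1: S(add(Z, SSSZ))
  step 2: S^4(Z)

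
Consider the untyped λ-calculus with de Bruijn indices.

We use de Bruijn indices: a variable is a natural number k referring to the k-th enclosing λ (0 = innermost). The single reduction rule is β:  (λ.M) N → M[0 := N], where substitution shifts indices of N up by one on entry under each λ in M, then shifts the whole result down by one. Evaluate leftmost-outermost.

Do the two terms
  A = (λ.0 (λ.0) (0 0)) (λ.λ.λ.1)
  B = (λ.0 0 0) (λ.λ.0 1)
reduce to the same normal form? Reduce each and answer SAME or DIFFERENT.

Answer: DIFFERENT — A ⇓ λ.λ.λ.1, B ⇓ λ.0 (λ.λ.0 1)

Derivation:
Term A:
  start: (λ.0 (λ.0) (0 0)) (λ.λ.λ.1)
  →1  (λ.λ.λ.1) (λ.0) ((λ.λ.λ.1) (λ.λ.λ.1))
  →2  (λ.λ.1) ((λ.λ.λ.1) (λ.λ.λ.1))
  →3  λ.(λ.λ.λ.1) (λ.λ.λ.1)
  →4  λ.λ.λ.1

Term B:
  start: (λ.0 0 0) (λ.λ.0 1)
  →1  (λ.λ.0 1) (λ.λ.0 1) (λ.λ.0 1)
  →2  (λ.0 (λ.λ.0 1)) (λ.λ.0 1)
  →3  (λ.λ.0 1) (λ.λ.0 1)
  →4  λ.0 (λ.λ.0 1)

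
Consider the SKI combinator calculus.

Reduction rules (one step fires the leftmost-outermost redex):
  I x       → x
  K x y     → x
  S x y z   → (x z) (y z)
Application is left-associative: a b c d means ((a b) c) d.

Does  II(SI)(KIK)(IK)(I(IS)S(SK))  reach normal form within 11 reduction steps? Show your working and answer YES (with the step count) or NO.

  start: II(SI)(KIK)(IK)(I(IS)S(SK))
  →1  I(SI)(KIK)(IK)(I(IS)S(SK))
  →2  SI(KIK)(IK)(I(IS)S(SK))
  →3  I(IK)(KIK(IK))(I(IS)S(SK))
  →4  IK(KIK(IK))(I(IS)S(SK))
  →5  K(KIK(IK))(I(IS)S(SK))
  →6  KIK(IK)
  →7  I(IK)
  →8  IK
  →9  K

Answer: YES — reaches normal form K in 9 ≤ 11 steps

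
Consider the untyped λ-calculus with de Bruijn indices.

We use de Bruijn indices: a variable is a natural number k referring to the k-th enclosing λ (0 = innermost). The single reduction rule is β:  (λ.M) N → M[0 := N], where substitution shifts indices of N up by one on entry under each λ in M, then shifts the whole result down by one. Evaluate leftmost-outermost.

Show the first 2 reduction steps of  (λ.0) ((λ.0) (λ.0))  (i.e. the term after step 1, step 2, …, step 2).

Answer: after 2 steps: λ.0

Reduction:
  start: (λ.0) ((λ.0) (λ.0))
  →1  (λ.0) (λ.0)
  →2  λ.0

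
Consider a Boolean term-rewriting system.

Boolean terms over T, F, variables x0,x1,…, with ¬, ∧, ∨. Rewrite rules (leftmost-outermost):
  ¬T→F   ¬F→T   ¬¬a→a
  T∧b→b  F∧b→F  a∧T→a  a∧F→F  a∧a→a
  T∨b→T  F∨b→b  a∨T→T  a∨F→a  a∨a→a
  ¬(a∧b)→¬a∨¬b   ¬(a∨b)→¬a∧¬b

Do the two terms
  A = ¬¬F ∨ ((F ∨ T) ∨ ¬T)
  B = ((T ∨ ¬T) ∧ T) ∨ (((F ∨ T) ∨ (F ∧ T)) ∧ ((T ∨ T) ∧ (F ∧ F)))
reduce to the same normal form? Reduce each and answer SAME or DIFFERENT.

Term A:
  start: ¬¬F ∨ ((F ∨ T) ∨ ¬T)
  →1  F ∨ ((F ∨ T) ∨ ¬T)
  →2  (F ∨ T) ∨ ¬T
  →3  T ∨ ¬T
  →4  T

Term B:
  start: ((T ∨ ¬T) ∧ T) ∨ (((F ∨ T) ∨ (F ∧ T)) ∧ ((T ∨ T) ∧ (F ∧ F)))
  →1  (T ∨ ¬T) ∨ (((F ∨ T) ∨ (F ∧ T)) ∧ ((T ∨ T) ∧ (F ∧ F)))
  →2  T ∨ (((F ∨ T) ∨ (F ∧ T)) ∧ ((T ∨ T) ∧ (F ∧ F)))
  →3  T

Answer: SAME — A ⇓ T, B ⇓ T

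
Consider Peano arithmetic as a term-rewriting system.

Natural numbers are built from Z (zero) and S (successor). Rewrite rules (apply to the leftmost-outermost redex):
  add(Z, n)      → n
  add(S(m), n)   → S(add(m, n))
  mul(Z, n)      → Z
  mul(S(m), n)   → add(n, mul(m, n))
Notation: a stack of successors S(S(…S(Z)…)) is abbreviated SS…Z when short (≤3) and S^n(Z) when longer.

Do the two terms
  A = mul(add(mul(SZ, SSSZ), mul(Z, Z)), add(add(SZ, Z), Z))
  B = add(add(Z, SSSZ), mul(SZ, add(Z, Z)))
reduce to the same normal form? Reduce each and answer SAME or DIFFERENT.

Answer: SAME — A ⇓ SSSZ, B ⇓ SSSZ

Reduction:
Term A:
  start: mul(add(mul(SZ, SSSZ), mul(Z, Z)), add(add(SZ, Z), Z))
  [1] mul(add(add(SSSZ, mul(Z, SSSZ)), mul(Z, Z)), add(add(SZ, Z), Z))
  [2] mul(add(S(add(SSZ, mul(Z, SSSZ))), mul(Z, Z)), add(add(SZ, Z), Z))
  [3] mul(S(add(add(SSZ, mul(Z, SSSZ)), mul(Z, Z))), add(add(SZ, Z), Z))
  [4] add(add(add(SZ, Z), Z), mul(add(add(SSZ, mul(Z, SSSZ)), mul(Z, Z)), add(add(SZ, Z), Z)))
  [5] add(add(S(add(Z, Z)), Z), mul(add(add(SSZ, mul(Z, SSSZ)), mul(Z, Z)), add(add(SZ, Z), Z)))
  [6] add(S(add(add(Z, Z), Z)), mul(add(add(SSZ, mul(Z, SSSZ)), mul(Z, Z)), add(add(SZ, Z), Z)))
  [7] S(add(add(add(Z, Z), Z), mul(add(add(SSZ, mul(Z, SSSZ)), mul(Z, Z)), add(add(SZ, Z), Z))))
  [8] S(add(add(Z, Z), mul(add(add(SSZ, mul(Z, SSSZ)), mul(Z, Z)), add(add(SZ, Z), Z))))
  [9] S(add(Z, mul(add(add(SSZ, mul(Z, SSSZ)), mul(Z, Z)), add(add(SZ, Z), Z))))
  [10] S(mul(add(add(SSZ, mul(Z, SSSZ)), mul(Z, Z)), add(add(SZ, Z), Z)))
  [11] S(mul(add(S(add(SZ, mul(Z, SSSZ))), mul(Z, Z)), add(add(SZ, Z), Z)))
  [12] S(mul(S(add(add(SZ, mul(Z, SSSZ)), mul(Z, Z))), add(add(SZ, Z), Z)))
  [13] S(add(add(add(SZ, Z), Z), mul(add(add(SZ, mul(Z, SSSZ)), mul(Z, Z)), add(add(SZ, Z), Z))))
  [14] S(add(add(S(add(Z, Z)), Z), mul(add(add(SZ, mul(Z, SSSZ)), mul(Z, Z)), add(add(SZ, Z), Z))))
  [15] S(add(S(add(add(Z, Z), Z)), mul(add(add(SZ, mul(Z, SSSZ)), mul(Z, Z)), add(add(SZ, Z), Z))))
  [16] S(S(add(add(add(Z, Z), Z), mul(add(add(SZ, mul(Z, SSSZ)), mul(Z, Z)), add(add(SZ, Z), Z)))))
  [17] S(S(add(add(Z, Z), mul(add(add(SZ, mul(Z, SSSZ)), mul(Z, Z)), add(add(SZ, Z), Z)))))
  [18] S(S(add(Z, mul(add(add(SZ, mul(Z, SSSZ)), mul(Z, Z)), add(add(SZ, Z), Z)))))
  [19] S(S(mul(add(add(SZ, mul(Z, SSSZ)), mul(Z, Z)), add(add(SZ, Z), Z))))
  [20] S(S(mul(add(S(add(Z, mul(Z, SSSZ))), mul(Z, Z)), add(add(SZ, Z), Z))))
  [21] S(S(mul(S(add(add(Z, mul(Z, SSSZ)), mul(Z, Z))), add(add(SZ, Z), Z))))
  [22] S(S(add(add(add(SZ, Z), Z), mul(add(add(Z, mul(Z, SSSZ)), mul(Z, Z)), add(add(SZ, Z), Z)))))
  [23] S(S(add(add(S(add(Z, Z)), Z), mul(add(add(Z, mul(Z, SSSZ)), mul(Z, Z)), add(add(SZ, Z), Z)))))
  [24] S(S(add(S(add(add(Z, Z), Z)), mul(add(add(Z, mul(Z, SSSZ)), mul(Z, Z)), add(add(SZ, Z), Z)))))
  [25] S(S(S(add(add(add(Z, Z), Z), mul(add(add(Z, mul(Z, SSSZ)), mul(Z, Z)), add(add(SZ, Z), Z))))))
  [26] S(S(S(add(add(Z, Z), mul(add(add(Z, mul(Z, SSSZ)), mul(Z, Z)), add(add(SZ, Z), Z))))))
  [27] S(S(S(add(Z, mul(add(add(Z, mul(Z, SSSZ)), mul(Z, Z)), add(add(SZ, Z), Z))))))
  [28] S(S(S(mul(add(add(Z, mul(Z, SSSZ)), mul(Z, Z)), add(add(SZ, Z), Z)))))
  [29] S(S(S(mul(add(mul(Z, SSSZ), mul(Z, Z)), add(add(SZ, Z), Z)))))
  [30] S(S(S(mul(add(Z, mul(Z, Z)), add(add(SZ, Z), Z)))))
  [31] S(S(S(mul(mul(Z, Z), add(add(SZ, Z), Z)))))
  [32] S(S(S(mul(Z, add(add(SZ, Z), Z)))))
  [33] SSSZ

Term B:
  start: add(add(Z, SSSZ), mul(SZ, add(Z, Z)))
  [1] add(SSSZ, mul(SZ, add(Z, Z)))
  [2] S(add(SSZ, mul(SZ, add(Z, Z))))
  [3] S(S(add(SZ, mul(SZ, add(Z, Z)))))
  [4] S(S(S(add(Z, mul(SZ, add(Z, Z))))))
  [5] S(S(S(mul(SZ, add(Z, Z)))))
  [6] S(S(S(add(add(Z, Z), mul(Z, add(Z, Z))))))
  [7] S(S(S(add(Z, mul(Z, add(Z, Z))))))
  [8] S(S(S(mul(Z, add(Z, Z)))))
  [9] SSSZ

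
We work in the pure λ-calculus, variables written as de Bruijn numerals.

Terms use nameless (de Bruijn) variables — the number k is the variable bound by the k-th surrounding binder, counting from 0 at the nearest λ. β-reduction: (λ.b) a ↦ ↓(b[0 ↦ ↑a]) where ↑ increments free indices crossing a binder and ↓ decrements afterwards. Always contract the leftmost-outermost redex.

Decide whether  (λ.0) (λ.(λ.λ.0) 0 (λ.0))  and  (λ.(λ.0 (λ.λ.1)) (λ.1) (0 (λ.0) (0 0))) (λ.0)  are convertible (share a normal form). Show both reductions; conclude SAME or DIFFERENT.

Term A:
  start: (λ.0) (λ.(λ.λ.0) 0 (λ.0))
  step 1: λ.(λ.λ.0) 0 (λ.0)
  step 2: λ.(λ.0) (λ.0)
  step 3: λ.λ.0

Term B:
  start: (λ.(λ.0 (λ.λ.1)) (λ.1) (0 (λ.0) (0 0))) (λ.0)
  step 1: (λ.0 (λ.λ.1)) (λ.λ.0) ((λ.0) (λ.0) ((λ.0) (λ.0)))
  step 2: (λ.λ.0) (λ.λ.1) ((λ.0) (λ.0) ((λ.0) (λ.0)))
  step 3: (λ.0) ((λ.0) (λ.0) ((λ.0) (λ.0)))
  step 4: (λ.0) (λ.0) ((λ.0) (λ.0))
  step 5: (λ.0) ((λ.0) (λ.0))
  step 6: (λ.0) (λ.0)
  step 7: λ.0

Answer: DIFFERENT — A ⇓ λ.λ.0, B ⇓ λ.0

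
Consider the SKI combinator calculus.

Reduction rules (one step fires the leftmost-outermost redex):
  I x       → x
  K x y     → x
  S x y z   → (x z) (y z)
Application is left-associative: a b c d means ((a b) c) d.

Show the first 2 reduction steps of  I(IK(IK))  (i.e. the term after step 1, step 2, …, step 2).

Answer: after 2 steps: K(IK)

Reduction:
  start: I(IK(IK))
  step 1: IK(IK)
  step 2: K(IK)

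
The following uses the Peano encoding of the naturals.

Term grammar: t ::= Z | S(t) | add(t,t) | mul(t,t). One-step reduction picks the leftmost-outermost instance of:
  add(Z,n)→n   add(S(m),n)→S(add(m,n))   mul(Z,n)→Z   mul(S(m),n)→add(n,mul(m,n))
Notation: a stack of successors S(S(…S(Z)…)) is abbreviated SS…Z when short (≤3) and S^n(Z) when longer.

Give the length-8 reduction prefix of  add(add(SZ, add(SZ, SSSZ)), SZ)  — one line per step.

  start: add(add(SZ, add(SZ, SSSZ)), SZ)
  [1] add(S(add(Z, add(SZ, SSSZ))), SZ)
  [2] S(add(add(Z, add(SZ, SSSZ)), SZ))
  [3] S(add(add(SZ, SSSZ), SZ))
  [4] S(add(S(add(Z, SSSZ)), SZ))
  [5] S(S(add(add(Z, SSSZ), SZ)))
  [6] S(S(add(SSSZ, SZ)))
  [7] S(S(S(add(SSZ, SZ))))
  [8] S(S(S(S(add(SZ, SZ)))))

Answer: after 8 steps: S(S(S(S(add(SZ, SZ)))))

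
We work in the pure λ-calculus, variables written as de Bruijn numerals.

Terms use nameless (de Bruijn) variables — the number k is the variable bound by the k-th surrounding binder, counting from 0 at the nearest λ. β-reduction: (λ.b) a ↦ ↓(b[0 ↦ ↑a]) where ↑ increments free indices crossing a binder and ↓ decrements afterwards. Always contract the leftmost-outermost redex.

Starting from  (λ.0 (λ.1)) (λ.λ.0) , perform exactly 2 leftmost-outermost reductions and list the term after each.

  start: (λ.0 (λ.1)) (λ.λ.0)
  step 1: (λ.λ.0) (λ.λ.λ.0)
  step 2: λ.0

Answer: after 2 steps: λ.0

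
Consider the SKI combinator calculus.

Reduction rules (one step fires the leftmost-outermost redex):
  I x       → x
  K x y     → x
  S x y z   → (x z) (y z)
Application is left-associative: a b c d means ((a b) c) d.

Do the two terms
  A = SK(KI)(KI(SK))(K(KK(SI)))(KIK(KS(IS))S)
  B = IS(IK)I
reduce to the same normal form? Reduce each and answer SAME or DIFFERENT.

Answer: DIFFERENT — A ⇓ K, B ⇓ SKI

Derivation:
Term A:
  start: SK(KI)(KI(SK))(K(KK(SI)))(KIK(KS(IS))S)
  →1  K(KI(SK))(KI(KI(SK)))(K(KK(SI)))(KIK(KS(IS))S)
  →2  KI(SK)(K(KK(SI)))(KIK(KS(IS))S)
  →3  I(K(KK(SI)))(KIK(KS(IS))S)
  →4  K(KK(SI))(KIK(KS(IS))S)
  →5  KK(SI)
  →6  K

Term B:
  start: IS(IK)I
  →1  S(IK)I
  →2  SKI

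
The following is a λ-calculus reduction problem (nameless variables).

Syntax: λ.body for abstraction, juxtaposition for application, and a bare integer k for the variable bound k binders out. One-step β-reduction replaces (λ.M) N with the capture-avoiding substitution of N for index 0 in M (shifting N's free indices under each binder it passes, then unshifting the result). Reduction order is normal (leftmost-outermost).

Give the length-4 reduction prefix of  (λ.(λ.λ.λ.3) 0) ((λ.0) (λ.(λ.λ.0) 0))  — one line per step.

  start: (λ.(λ.λ.λ.3) 0) ((λ.0) (λ.(λ.λ.0) 0))
  →1  (λ.λ.λ.(λ.0) (λ.(λ.λ.0) 0)) ((λ.0) (λ.(λ.λ.0) 0))
  →2  λ.λ.(λ.0) (λ.(λ.λ.0) 0)
  →3  λ.λ.λ.(λ.λ.0) 0
  →4  λ.λ.λ.λ.0

Answer: after 4 steps: λ.λ.λ.λ.0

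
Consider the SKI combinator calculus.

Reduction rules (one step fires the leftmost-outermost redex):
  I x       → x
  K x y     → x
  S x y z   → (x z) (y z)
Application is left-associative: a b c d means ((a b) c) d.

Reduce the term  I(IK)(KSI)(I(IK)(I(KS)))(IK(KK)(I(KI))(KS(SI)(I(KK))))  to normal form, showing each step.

  start: I(IK)(KSI)(I(IK)(I(KS)))(IK(KK)(I(KI))(KS(SI)(I(KK))))
  step 1: IK(KSI)(I(IK)(I(KS)))(IK(KK)(I(KI))(KS(SI)(I(KK))))
  step 2: K(KSI)(I(IK)(I(KS)))(IK(KK)(I(KI))(KS(SI)(I(KK))))
  step 3: KSI(IK(KK)(I(KI))(KS(SI)(I(KK))))
  step 4: S(IK(KK)(I(KI))(KS(SI)(I(KK))))
  step 5: S(K(KK)(I(KI))(KS(SI)(I(KK))))
  step 6: S(KK(KS(SI)(I(KK))))
  step 7: SK

Answer: normal form = SK  (in 7 steps)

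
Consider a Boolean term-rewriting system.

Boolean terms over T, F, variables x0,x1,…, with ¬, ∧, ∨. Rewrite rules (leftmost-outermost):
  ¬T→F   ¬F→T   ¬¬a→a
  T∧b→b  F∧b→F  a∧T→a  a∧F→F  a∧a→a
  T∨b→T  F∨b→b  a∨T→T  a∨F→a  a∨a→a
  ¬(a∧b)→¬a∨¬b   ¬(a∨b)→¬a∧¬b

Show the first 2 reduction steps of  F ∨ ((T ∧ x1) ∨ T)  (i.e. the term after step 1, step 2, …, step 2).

Answer: after 2 steps: T

Derivation:
  start: F ∨ ((T ∧ x1) ∨ T)
  →1  (T ∧ x1) ∨ T
  →2  T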